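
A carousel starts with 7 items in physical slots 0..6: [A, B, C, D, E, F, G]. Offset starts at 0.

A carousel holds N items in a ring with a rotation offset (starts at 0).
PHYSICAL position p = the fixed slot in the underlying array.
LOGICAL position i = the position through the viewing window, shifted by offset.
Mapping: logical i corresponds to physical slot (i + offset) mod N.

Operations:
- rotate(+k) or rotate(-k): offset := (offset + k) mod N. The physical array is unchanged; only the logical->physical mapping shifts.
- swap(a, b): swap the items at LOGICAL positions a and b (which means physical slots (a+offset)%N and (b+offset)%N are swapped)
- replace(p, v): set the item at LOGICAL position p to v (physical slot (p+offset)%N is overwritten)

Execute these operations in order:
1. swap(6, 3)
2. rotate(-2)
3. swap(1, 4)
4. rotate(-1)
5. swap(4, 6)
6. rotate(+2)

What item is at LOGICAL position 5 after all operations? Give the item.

After op 1 (swap(6, 3)): offset=0, physical=[A,B,C,G,E,F,D], logical=[A,B,C,G,E,F,D]
After op 2 (rotate(-2)): offset=5, physical=[A,B,C,G,E,F,D], logical=[F,D,A,B,C,G,E]
After op 3 (swap(1, 4)): offset=5, physical=[A,B,D,G,E,F,C], logical=[F,C,A,B,D,G,E]
After op 4 (rotate(-1)): offset=4, physical=[A,B,D,G,E,F,C], logical=[E,F,C,A,B,D,G]
After op 5 (swap(4, 6)): offset=4, physical=[A,G,D,B,E,F,C], logical=[E,F,C,A,G,D,B]
After op 6 (rotate(+2)): offset=6, physical=[A,G,D,B,E,F,C], logical=[C,A,G,D,B,E,F]

Answer: E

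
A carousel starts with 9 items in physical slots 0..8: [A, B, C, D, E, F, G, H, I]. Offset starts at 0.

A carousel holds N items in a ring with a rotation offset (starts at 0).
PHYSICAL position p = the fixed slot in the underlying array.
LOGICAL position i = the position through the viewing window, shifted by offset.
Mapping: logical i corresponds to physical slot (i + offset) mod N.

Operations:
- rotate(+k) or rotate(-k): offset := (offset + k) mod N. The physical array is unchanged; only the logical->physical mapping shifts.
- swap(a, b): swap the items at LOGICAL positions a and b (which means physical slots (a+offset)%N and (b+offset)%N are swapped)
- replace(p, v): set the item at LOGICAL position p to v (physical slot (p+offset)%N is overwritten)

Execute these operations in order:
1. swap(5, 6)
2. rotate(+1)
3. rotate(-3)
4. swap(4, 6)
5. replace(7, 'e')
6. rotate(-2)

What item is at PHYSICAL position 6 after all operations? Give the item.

Answer: F

Derivation:
After op 1 (swap(5, 6)): offset=0, physical=[A,B,C,D,E,G,F,H,I], logical=[A,B,C,D,E,G,F,H,I]
After op 2 (rotate(+1)): offset=1, physical=[A,B,C,D,E,G,F,H,I], logical=[B,C,D,E,G,F,H,I,A]
After op 3 (rotate(-3)): offset=7, physical=[A,B,C,D,E,G,F,H,I], logical=[H,I,A,B,C,D,E,G,F]
After op 4 (swap(4, 6)): offset=7, physical=[A,B,E,D,C,G,F,H,I], logical=[H,I,A,B,E,D,C,G,F]
After op 5 (replace(7, 'e')): offset=7, physical=[A,B,E,D,C,e,F,H,I], logical=[H,I,A,B,E,D,C,e,F]
After op 6 (rotate(-2)): offset=5, physical=[A,B,E,D,C,e,F,H,I], logical=[e,F,H,I,A,B,E,D,C]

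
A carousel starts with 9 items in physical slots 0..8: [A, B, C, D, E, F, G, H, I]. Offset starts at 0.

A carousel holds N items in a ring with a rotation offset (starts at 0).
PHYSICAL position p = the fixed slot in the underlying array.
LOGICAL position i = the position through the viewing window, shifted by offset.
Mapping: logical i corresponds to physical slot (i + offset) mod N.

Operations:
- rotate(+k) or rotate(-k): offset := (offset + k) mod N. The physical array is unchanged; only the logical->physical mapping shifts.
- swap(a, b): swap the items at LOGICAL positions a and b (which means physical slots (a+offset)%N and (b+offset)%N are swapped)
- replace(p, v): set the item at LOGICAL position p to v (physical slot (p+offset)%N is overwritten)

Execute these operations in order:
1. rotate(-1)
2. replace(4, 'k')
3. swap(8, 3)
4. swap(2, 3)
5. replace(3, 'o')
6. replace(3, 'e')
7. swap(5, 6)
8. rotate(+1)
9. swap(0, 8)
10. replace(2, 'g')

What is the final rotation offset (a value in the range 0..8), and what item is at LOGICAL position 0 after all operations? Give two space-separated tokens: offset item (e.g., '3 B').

After op 1 (rotate(-1)): offset=8, physical=[A,B,C,D,E,F,G,H,I], logical=[I,A,B,C,D,E,F,G,H]
After op 2 (replace(4, 'k')): offset=8, physical=[A,B,C,k,E,F,G,H,I], logical=[I,A,B,C,k,E,F,G,H]
After op 3 (swap(8, 3)): offset=8, physical=[A,B,H,k,E,F,G,C,I], logical=[I,A,B,H,k,E,F,G,C]
After op 4 (swap(2, 3)): offset=8, physical=[A,H,B,k,E,F,G,C,I], logical=[I,A,H,B,k,E,F,G,C]
After op 5 (replace(3, 'o')): offset=8, physical=[A,H,o,k,E,F,G,C,I], logical=[I,A,H,o,k,E,F,G,C]
After op 6 (replace(3, 'e')): offset=8, physical=[A,H,e,k,E,F,G,C,I], logical=[I,A,H,e,k,E,F,G,C]
After op 7 (swap(5, 6)): offset=8, physical=[A,H,e,k,F,E,G,C,I], logical=[I,A,H,e,k,F,E,G,C]
After op 8 (rotate(+1)): offset=0, physical=[A,H,e,k,F,E,G,C,I], logical=[A,H,e,k,F,E,G,C,I]
After op 9 (swap(0, 8)): offset=0, physical=[I,H,e,k,F,E,G,C,A], logical=[I,H,e,k,F,E,G,C,A]
After op 10 (replace(2, 'g')): offset=0, physical=[I,H,g,k,F,E,G,C,A], logical=[I,H,g,k,F,E,G,C,A]

Answer: 0 I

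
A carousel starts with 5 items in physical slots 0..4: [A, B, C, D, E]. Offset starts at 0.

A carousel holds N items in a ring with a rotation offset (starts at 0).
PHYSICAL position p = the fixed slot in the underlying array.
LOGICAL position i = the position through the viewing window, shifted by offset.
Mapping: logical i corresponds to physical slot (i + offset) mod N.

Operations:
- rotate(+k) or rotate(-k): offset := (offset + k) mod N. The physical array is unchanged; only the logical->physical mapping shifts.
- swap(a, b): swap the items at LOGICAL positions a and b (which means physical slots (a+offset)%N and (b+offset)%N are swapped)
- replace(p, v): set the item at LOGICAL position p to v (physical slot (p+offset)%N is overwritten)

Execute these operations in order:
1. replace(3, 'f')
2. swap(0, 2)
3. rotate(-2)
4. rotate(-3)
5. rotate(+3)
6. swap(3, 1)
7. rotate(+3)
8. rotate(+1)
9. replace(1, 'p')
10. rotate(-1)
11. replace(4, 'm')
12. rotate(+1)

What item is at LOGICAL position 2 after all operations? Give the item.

After op 1 (replace(3, 'f')): offset=0, physical=[A,B,C,f,E], logical=[A,B,C,f,E]
After op 2 (swap(0, 2)): offset=0, physical=[C,B,A,f,E], logical=[C,B,A,f,E]
After op 3 (rotate(-2)): offset=3, physical=[C,B,A,f,E], logical=[f,E,C,B,A]
After op 4 (rotate(-3)): offset=0, physical=[C,B,A,f,E], logical=[C,B,A,f,E]
After op 5 (rotate(+3)): offset=3, physical=[C,B,A,f,E], logical=[f,E,C,B,A]
After op 6 (swap(3, 1)): offset=3, physical=[C,E,A,f,B], logical=[f,B,C,E,A]
After op 7 (rotate(+3)): offset=1, physical=[C,E,A,f,B], logical=[E,A,f,B,C]
After op 8 (rotate(+1)): offset=2, physical=[C,E,A,f,B], logical=[A,f,B,C,E]
After op 9 (replace(1, 'p')): offset=2, physical=[C,E,A,p,B], logical=[A,p,B,C,E]
After op 10 (rotate(-1)): offset=1, physical=[C,E,A,p,B], logical=[E,A,p,B,C]
After op 11 (replace(4, 'm')): offset=1, physical=[m,E,A,p,B], logical=[E,A,p,B,m]
After op 12 (rotate(+1)): offset=2, physical=[m,E,A,p,B], logical=[A,p,B,m,E]

Answer: B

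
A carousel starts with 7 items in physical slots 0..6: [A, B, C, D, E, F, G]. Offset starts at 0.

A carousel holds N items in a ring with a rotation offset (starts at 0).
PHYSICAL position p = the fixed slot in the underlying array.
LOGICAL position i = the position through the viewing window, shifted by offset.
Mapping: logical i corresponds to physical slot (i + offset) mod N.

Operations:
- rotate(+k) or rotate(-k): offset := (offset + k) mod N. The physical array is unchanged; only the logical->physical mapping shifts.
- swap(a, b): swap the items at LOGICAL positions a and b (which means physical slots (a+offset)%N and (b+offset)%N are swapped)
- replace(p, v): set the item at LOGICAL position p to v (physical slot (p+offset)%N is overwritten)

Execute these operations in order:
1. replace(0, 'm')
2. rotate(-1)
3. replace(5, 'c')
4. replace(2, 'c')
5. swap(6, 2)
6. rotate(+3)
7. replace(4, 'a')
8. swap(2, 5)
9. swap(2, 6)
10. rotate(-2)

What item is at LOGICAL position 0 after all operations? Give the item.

Answer: c

Derivation:
After op 1 (replace(0, 'm')): offset=0, physical=[m,B,C,D,E,F,G], logical=[m,B,C,D,E,F,G]
After op 2 (rotate(-1)): offset=6, physical=[m,B,C,D,E,F,G], logical=[G,m,B,C,D,E,F]
After op 3 (replace(5, 'c')): offset=6, physical=[m,B,C,D,c,F,G], logical=[G,m,B,C,D,c,F]
After op 4 (replace(2, 'c')): offset=6, physical=[m,c,C,D,c,F,G], logical=[G,m,c,C,D,c,F]
After op 5 (swap(6, 2)): offset=6, physical=[m,F,C,D,c,c,G], logical=[G,m,F,C,D,c,c]
After op 6 (rotate(+3)): offset=2, physical=[m,F,C,D,c,c,G], logical=[C,D,c,c,G,m,F]
After op 7 (replace(4, 'a')): offset=2, physical=[m,F,C,D,c,c,a], logical=[C,D,c,c,a,m,F]
After op 8 (swap(2, 5)): offset=2, physical=[c,F,C,D,m,c,a], logical=[C,D,m,c,a,c,F]
After op 9 (swap(2, 6)): offset=2, physical=[c,m,C,D,F,c,a], logical=[C,D,F,c,a,c,m]
After op 10 (rotate(-2)): offset=0, physical=[c,m,C,D,F,c,a], logical=[c,m,C,D,F,c,a]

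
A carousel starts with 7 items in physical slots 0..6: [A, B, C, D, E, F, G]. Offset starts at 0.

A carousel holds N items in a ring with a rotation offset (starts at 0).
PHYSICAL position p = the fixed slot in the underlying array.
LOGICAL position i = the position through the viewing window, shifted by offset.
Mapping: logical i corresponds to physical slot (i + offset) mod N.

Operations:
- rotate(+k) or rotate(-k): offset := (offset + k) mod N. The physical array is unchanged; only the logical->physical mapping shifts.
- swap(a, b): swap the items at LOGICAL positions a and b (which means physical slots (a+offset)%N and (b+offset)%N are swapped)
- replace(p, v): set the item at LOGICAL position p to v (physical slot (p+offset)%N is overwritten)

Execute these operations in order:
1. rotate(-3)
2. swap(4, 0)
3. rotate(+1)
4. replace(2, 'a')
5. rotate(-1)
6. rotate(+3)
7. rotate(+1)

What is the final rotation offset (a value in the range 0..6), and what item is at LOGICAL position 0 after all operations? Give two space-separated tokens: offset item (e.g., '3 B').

After op 1 (rotate(-3)): offset=4, physical=[A,B,C,D,E,F,G], logical=[E,F,G,A,B,C,D]
After op 2 (swap(4, 0)): offset=4, physical=[A,E,C,D,B,F,G], logical=[B,F,G,A,E,C,D]
After op 3 (rotate(+1)): offset=5, physical=[A,E,C,D,B,F,G], logical=[F,G,A,E,C,D,B]
After op 4 (replace(2, 'a')): offset=5, physical=[a,E,C,D,B,F,G], logical=[F,G,a,E,C,D,B]
After op 5 (rotate(-1)): offset=4, physical=[a,E,C,D,B,F,G], logical=[B,F,G,a,E,C,D]
After op 6 (rotate(+3)): offset=0, physical=[a,E,C,D,B,F,G], logical=[a,E,C,D,B,F,G]
After op 7 (rotate(+1)): offset=1, physical=[a,E,C,D,B,F,G], logical=[E,C,D,B,F,G,a]

Answer: 1 E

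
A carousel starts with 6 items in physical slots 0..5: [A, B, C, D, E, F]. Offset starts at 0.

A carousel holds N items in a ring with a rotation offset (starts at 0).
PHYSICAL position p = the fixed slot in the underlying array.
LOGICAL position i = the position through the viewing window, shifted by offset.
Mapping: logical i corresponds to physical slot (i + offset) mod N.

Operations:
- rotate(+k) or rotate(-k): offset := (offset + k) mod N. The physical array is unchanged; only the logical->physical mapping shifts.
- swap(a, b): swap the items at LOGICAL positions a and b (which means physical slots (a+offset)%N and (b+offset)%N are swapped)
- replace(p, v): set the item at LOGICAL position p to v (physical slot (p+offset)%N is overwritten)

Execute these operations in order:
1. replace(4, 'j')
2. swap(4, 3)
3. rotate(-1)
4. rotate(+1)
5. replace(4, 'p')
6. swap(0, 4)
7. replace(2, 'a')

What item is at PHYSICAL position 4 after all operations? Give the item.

After op 1 (replace(4, 'j')): offset=0, physical=[A,B,C,D,j,F], logical=[A,B,C,D,j,F]
After op 2 (swap(4, 3)): offset=0, physical=[A,B,C,j,D,F], logical=[A,B,C,j,D,F]
After op 3 (rotate(-1)): offset=5, physical=[A,B,C,j,D,F], logical=[F,A,B,C,j,D]
After op 4 (rotate(+1)): offset=0, physical=[A,B,C,j,D,F], logical=[A,B,C,j,D,F]
After op 5 (replace(4, 'p')): offset=0, physical=[A,B,C,j,p,F], logical=[A,B,C,j,p,F]
After op 6 (swap(0, 4)): offset=0, physical=[p,B,C,j,A,F], logical=[p,B,C,j,A,F]
After op 7 (replace(2, 'a')): offset=0, physical=[p,B,a,j,A,F], logical=[p,B,a,j,A,F]

Answer: A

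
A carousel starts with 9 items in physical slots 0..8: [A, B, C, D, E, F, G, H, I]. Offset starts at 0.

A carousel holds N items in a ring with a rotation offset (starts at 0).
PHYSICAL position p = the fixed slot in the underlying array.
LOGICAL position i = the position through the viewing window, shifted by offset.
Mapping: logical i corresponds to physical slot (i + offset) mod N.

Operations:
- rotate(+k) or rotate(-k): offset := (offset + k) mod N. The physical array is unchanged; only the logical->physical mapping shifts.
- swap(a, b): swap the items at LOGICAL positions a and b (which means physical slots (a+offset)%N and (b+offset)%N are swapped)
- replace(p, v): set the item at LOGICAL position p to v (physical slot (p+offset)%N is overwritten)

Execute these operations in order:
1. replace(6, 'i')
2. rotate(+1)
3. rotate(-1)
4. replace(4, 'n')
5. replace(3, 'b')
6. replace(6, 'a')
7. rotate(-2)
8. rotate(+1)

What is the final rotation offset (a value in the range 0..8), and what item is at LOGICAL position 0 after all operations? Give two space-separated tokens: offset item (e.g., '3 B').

After op 1 (replace(6, 'i')): offset=0, physical=[A,B,C,D,E,F,i,H,I], logical=[A,B,C,D,E,F,i,H,I]
After op 2 (rotate(+1)): offset=1, physical=[A,B,C,D,E,F,i,H,I], logical=[B,C,D,E,F,i,H,I,A]
After op 3 (rotate(-1)): offset=0, physical=[A,B,C,D,E,F,i,H,I], logical=[A,B,C,D,E,F,i,H,I]
After op 4 (replace(4, 'n')): offset=0, physical=[A,B,C,D,n,F,i,H,I], logical=[A,B,C,D,n,F,i,H,I]
After op 5 (replace(3, 'b')): offset=0, physical=[A,B,C,b,n,F,i,H,I], logical=[A,B,C,b,n,F,i,H,I]
After op 6 (replace(6, 'a')): offset=0, physical=[A,B,C,b,n,F,a,H,I], logical=[A,B,C,b,n,F,a,H,I]
After op 7 (rotate(-2)): offset=7, physical=[A,B,C,b,n,F,a,H,I], logical=[H,I,A,B,C,b,n,F,a]
After op 8 (rotate(+1)): offset=8, physical=[A,B,C,b,n,F,a,H,I], logical=[I,A,B,C,b,n,F,a,H]

Answer: 8 I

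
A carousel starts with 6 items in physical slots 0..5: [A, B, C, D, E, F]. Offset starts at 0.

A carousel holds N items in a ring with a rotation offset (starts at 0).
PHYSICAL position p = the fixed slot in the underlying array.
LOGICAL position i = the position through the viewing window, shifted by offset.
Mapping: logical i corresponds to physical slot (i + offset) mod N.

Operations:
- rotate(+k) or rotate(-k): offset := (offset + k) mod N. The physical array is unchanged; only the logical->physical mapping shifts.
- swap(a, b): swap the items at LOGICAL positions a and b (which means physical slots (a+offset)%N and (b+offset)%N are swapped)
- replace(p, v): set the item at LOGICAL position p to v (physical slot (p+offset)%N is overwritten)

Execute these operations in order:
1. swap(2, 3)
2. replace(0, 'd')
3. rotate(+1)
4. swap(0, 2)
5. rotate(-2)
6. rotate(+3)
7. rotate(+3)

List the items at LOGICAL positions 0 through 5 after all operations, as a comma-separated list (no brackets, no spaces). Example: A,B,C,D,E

Answer: F,d,C,D,B,E

Derivation:
After op 1 (swap(2, 3)): offset=0, physical=[A,B,D,C,E,F], logical=[A,B,D,C,E,F]
After op 2 (replace(0, 'd')): offset=0, physical=[d,B,D,C,E,F], logical=[d,B,D,C,E,F]
After op 3 (rotate(+1)): offset=1, physical=[d,B,D,C,E,F], logical=[B,D,C,E,F,d]
After op 4 (swap(0, 2)): offset=1, physical=[d,C,D,B,E,F], logical=[C,D,B,E,F,d]
After op 5 (rotate(-2)): offset=5, physical=[d,C,D,B,E,F], logical=[F,d,C,D,B,E]
After op 6 (rotate(+3)): offset=2, physical=[d,C,D,B,E,F], logical=[D,B,E,F,d,C]
After op 7 (rotate(+3)): offset=5, physical=[d,C,D,B,E,F], logical=[F,d,C,D,B,E]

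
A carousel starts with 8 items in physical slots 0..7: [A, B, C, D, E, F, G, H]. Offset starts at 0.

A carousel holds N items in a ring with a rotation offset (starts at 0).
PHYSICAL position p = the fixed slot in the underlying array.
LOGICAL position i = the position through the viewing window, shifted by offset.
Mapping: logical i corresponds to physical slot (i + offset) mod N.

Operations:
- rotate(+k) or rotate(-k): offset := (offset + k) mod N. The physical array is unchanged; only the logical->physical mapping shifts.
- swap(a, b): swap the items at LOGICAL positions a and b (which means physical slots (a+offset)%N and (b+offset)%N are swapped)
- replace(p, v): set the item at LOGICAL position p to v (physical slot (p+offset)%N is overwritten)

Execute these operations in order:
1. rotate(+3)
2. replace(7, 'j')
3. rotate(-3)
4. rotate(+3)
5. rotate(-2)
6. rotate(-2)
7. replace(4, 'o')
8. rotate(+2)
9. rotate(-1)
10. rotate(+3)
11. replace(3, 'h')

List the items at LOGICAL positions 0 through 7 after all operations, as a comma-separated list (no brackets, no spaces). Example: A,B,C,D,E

Answer: o,E,F,h,H,A,B,j

Derivation:
After op 1 (rotate(+3)): offset=3, physical=[A,B,C,D,E,F,G,H], logical=[D,E,F,G,H,A,B,C]
After op 2 (replace(7, 'j')): offset=3, physical=[A,B,j,D,E,F,G,H], logical=[D,E,F,G,H,A,B,j]
After op 3 (rotate(-3)): offset=0, physical=[A,B,j,D,E,F,G,H], logical=[A,B,j,D,E,F,G,H]
After op 4 (rotate(+3)): offset=3, physical=[A,B,j,D,E,F,G,H], logical=[D,E,F,G,H,A,B,j]
After op 5 (rotate(-2)): offset=1, physical=[A,B,j,D,E,F,G,H], logical=[B,j,D,E,F,G,H,A]
After op 6 (rotate(-2)): offset=7, physical=[A,B,j,D,E,F,G,H], logical=[H,A,B,j,D,E,F,G]
After op 7 (replace(4, 'o')): offset=7, physical=[A,B,j,o,E,F,G,H], logical=[H,A,B,j,o,E,F,G]
After op 8 (rotate(+2)): offset=1, physical=[A,B,j,o,E,F,G,H], logical=[B,j,o,E,F,G,H,A]
After op 9 (rotate(-1)): offset=0, physical=[A,B,j,o,E,F,G,H], logical=[A,B,j,o,E,F,G,H]
After op 10 (rotate(+3)): offset=3, physical=[A,B,j,o,E,F,G,H], logical=[o,E,F,G,H,A,B,j]
After op 11 (replace(3, 'h')): offset=3, physical=[A,B,j,o,E,F,h,H], logical=[o,E,F,h,H,A,B,j]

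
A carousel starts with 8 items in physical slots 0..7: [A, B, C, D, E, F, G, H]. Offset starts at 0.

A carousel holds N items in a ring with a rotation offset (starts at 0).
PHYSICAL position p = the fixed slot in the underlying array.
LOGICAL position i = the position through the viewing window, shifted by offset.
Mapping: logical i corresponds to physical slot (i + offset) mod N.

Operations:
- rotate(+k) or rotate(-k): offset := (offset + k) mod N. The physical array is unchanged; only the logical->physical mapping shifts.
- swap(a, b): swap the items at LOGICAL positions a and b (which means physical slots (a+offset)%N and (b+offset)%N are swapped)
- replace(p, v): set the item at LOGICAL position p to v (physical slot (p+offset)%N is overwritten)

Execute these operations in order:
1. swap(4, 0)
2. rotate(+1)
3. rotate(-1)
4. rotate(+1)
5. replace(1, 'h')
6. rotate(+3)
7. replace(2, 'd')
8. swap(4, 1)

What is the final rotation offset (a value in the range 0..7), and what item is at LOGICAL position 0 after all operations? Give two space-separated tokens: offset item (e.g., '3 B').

After op 1 (swap(4, 0)): offset=0, physical=[E,B,C,D,A,F,G,H], logical=[E,B,C,D,A,F,G,H]
After op 2 (rotate(+1)): offset=1, physical=[E,B,C,D,A,F,G,H], logical=[B,C,D,A,F,G,H,E]
After op 3 (rotate(-1)): offset=0, physical=[E,B,C,D,A,F,G,H], logical=[E,B,C,D,A,F,G,H]
After op 4 (rotate(+1)): offset=1, physical=[E,B,C,D,A,F,G,H], logical=[B,C,D,A,F,G,H,E]
After op 5 (replace(1, 'h')): offset=1, physical=[E,B,h,D,A,F,G,H], logical=[B,h,D,A,F,G,H,E]
After op 6 (rotate(+3)): offset=4, physical=[E,B,h,D,A,F,G,H], logical=[A,F,G,H,E,B,h,D]
After op 7 (replace(2, 'd')): offset=4, physical=[E,B,h,D,A,F,d,H], logical=[A,F,d,H,E,B,h,D]
After op 8 (swap(4, 1)): offset=4, physical=[F,B,h,D,A,E,d,H], logical=[A,E,d,H,F,B,h,D]

Answer: 4 A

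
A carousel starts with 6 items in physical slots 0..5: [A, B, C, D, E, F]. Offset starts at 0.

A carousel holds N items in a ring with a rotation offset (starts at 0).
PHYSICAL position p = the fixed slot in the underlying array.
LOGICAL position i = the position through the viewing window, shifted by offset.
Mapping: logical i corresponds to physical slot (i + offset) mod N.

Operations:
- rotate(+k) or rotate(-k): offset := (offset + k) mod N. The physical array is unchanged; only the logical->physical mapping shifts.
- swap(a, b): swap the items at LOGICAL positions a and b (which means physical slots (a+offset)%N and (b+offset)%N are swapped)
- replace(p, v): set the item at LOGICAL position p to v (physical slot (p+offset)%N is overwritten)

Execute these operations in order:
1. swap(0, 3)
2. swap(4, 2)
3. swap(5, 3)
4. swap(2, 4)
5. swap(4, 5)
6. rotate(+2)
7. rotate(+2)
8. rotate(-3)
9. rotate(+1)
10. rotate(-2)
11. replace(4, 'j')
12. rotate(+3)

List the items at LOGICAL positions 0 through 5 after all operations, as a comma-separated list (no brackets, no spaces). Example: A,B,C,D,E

Answer: F,j,E,D,B,C

Derivation:
After op 1 (swap(0, 3)): offset=0, physical=[D,B,C,A,E,F], logical=[D,B,C,A,E,F]
After op 2 (swap(4, 2)): offset=0, physical=[D,B,E,A,C,F], logical=[D,B,E,A,C,F]
After op 3 (swap(5, 3)): offset=0, physical=[D,B,E,F,C,A], logical=[D,B,E,F,C,A]
After op 4 (swap(2, 4)): offset=0, physical=[D,B,C,F,E,A], logical=[D,B,C,F,E,A]
After op 5 (swap(4, 5)): offset=0, physical=[D,B,C,F,A,E], logical=[D,B,C,F,A,E]
After op 6 (rotate(+2)): offset=2, physical=[D,B,C,F,A,E], logical=[C,F,A,E,D,B]
After op 7 (rotate(+2)): offset=4, physical=[D,B,C,F,A,E], logical=[A,E,D,B,C,F]
After op 8 (rotate(-3)): offset=1, physical=[D,B,C,F,A,E], logical=[B,C,F,A,E,D]
After op 9 (rotate(+1)): offset=2, physical=[D,B,C,F,A,E], logical=[C,F,A,E,D,B]
After op 10 (rotate(-2)): offset=0, physical=[D,B,C,F,A,E], logical=[D,B,C,F,A,E]
After op 11 (replace(4, 'j')): offset=0, physical=[D,B,C,F,j,E], logical=[D,B,C,F,j,E]
After op 12 (rotate(+3)): offset=3, physical=[D,B,C,F,j,E], logical=[F,j,E,D,B,C]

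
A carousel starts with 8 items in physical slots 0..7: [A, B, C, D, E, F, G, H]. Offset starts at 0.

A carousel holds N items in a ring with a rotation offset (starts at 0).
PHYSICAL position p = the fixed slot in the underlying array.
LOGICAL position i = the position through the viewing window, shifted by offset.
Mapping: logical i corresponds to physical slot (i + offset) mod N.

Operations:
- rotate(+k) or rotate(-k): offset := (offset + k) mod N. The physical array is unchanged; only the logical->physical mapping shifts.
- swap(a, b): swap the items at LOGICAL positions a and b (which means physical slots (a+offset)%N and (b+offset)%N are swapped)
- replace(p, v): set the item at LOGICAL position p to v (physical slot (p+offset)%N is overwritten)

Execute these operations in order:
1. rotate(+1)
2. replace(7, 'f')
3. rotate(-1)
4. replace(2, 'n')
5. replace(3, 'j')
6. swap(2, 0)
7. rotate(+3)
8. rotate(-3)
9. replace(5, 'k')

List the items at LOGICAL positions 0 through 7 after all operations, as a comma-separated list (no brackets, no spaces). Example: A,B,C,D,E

Answer: n,B,f,j,E,k,G,H

Derivation:
After op 1 (rotate(+1)): offset=1, physical=[A,B,C,D,E,F,G,H], logical=[B,C,D,E,F,G,H,A]
After op 2 (replace(7, 'f')): offset=1, physical=[f,B,C,D,E,F,G,H], logical=[B,C,D,E,F,G,H,f]
After op 3 (rotate(-1)): offset=0, physical=[f,B,C,D,E,F,G,H], logical=[f,B,C,D,E,F,G,H]
After op 4 (replace(2, 'n')): offset=0, physical=[f,B,n,D,E,F,G,H], logical=[f,B,n,D,E,F,G,H]
After op 5 (replace(3, 'j')): offset=0, physical=[f,B,n,j,E,F,G,H], logical=[f,B,n,j,E,F,G,H]
After op 6 (swap(2, 0)): offset=0, physical=[n,B,f,j,E,F,G,H], logical=[n,B,f,j,E,F,G,H]
After op 7 (rotate(+3)): offset=3, physical=[n,B,f,j,E,F,G,H], logical=[j,E,F,G,H,n,B,f]
After op 8 (rotate(-3)): offset=0, physical=[n,B,f,j,E,F,G,H], logical=[n,B,f,j,E,F,G,H]
After op 9 (replace(5, 'k')): offset=0, physical=[n,B,f,j,E,k,G,H], logical=[n,B,f,j,E,k,G,H]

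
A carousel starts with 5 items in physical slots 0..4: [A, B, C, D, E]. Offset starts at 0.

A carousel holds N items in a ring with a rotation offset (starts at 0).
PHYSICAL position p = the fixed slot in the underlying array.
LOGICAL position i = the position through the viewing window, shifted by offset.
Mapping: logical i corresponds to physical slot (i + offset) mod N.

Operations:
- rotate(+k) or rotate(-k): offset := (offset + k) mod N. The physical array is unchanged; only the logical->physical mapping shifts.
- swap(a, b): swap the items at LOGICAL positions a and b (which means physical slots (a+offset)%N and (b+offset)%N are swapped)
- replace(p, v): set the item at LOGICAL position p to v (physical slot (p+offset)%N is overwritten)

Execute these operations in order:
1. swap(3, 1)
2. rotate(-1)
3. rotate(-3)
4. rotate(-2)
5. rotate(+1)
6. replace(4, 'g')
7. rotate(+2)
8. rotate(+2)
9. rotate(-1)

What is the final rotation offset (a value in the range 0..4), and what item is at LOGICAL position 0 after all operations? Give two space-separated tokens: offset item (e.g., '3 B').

After op 1 (swap(3, 1)): offset=0, physical=[A,D,C,B,E], logical=[A,D,C,B,E]
After op 2 (rotate(-1)): offset=4, physical=[A,D,C,B,E], logical=[E,A,D,C,B]
After op 3 (rotate(-3)): offset=1, physical=[A,D,C,B,E], logical=[D,C,B,E,A]
After op 4 (rotate(-2)): offset=4, physical=[A,D,C,B,E], logical=[E,A,D,C,B]
After op 5 (rotate(+1)): offset=0, physical=[A,D,C,B,E], logical=[A,D,C,B,E]
After op 6 (replace(4, 'g')): offset=0, physical=[A,D,C,B,g], logical=[A,D,C,B,g]
After op 7 (rotate(+2)): offset=2, physical=[A,D,C,B,g], logical=[C,B,g,A,D]
After op 8 (rotate(+2)): offset=4, physical=[A,D,C,B,g], logical=[g,A,D,C,B]
After op 9 (rotate(-1)): offset=3, physical=[A,D,C,B,g], logical=[B,g,A,D,C]

Answer: 3 B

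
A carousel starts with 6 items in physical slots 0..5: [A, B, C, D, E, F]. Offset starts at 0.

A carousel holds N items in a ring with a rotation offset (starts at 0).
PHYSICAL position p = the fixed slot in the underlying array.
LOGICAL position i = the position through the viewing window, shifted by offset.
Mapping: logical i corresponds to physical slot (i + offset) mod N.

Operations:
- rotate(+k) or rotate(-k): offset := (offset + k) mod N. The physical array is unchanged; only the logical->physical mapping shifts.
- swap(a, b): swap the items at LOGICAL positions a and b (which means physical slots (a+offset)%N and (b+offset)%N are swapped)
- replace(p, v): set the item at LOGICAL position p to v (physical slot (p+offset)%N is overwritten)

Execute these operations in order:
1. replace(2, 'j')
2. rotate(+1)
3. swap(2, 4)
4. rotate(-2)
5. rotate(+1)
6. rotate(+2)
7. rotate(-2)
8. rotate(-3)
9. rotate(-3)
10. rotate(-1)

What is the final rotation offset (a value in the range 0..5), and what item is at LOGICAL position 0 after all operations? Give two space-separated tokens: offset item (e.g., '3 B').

After op 1 (replace(2, 'j')): offset=0, physical=[A,B,j,D,E,F], logical=[A,B,j,D,E,F]
After op 2 (rotate(+1)): offset=1, physical=[A,B,j,D,E,F], logical=[B,j,D,E,F,A]
After op 3 (swap(2, 4)): offset=1, physical=[A,B,j,F,E,D], logical=[B,j,F,E,D,A]
After op 4 (rotate(-2)): offset=5, physical=[A,B,j,F,E,D], logical=[D,A,B,j,F,E]
After op 5 (rotate(+1)): offset=0, physical=[A,B,j,F,E,D], logical=[A,B,j,F,E,D]
After op 6 (rotate(+2)): offset=2, physical=[A,B,j,F,E,D], logical=[j,F,E,D,A,B]
After op 7 (rotate(-2)): offset=0, physical=[A,B,j,F,E,D], logical=[A,B,j,F,E,D]
After op 8 (rotate(-3)): offset=3, physical=[A,B,j,F,E,D], logical=[F,E,D,A,B,j]
After op 9 (rotate(-3)): offset=0, physical=[A,B,j,F,E,D], logical=[A,B,j,F,E,D]
After op 10 (rotate(-1)): offset=5, physical=[A,B,j,F,E,D], logical=[D,A,B,j,F,E]

Answer: 5 D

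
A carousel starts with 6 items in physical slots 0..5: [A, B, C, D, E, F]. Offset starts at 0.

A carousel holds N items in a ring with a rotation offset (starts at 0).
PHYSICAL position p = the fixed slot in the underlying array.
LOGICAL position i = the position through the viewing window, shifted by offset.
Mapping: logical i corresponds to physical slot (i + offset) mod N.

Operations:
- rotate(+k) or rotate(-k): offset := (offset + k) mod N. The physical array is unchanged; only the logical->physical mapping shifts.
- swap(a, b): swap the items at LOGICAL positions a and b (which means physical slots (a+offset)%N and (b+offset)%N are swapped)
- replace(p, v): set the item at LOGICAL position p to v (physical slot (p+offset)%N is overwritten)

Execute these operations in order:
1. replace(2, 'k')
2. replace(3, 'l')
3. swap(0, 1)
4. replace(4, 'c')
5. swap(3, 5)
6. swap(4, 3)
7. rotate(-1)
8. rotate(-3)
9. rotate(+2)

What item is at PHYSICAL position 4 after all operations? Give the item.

After op 1 (replace(2, 'k')): offset=0, physical=[A,B,k,D,E,F], logical=[A,B,k,D,E,F]
After op 2 (replace(3, 'l')): offset=0, physical=[A,B,k,l,E,F], logical=[A,B,k,l,E,F]
After op 3 (swap(0, 1)): offset=0, physical=[B,A,k,l,E,F], logical=[B,A,k,l,E,F]
After op 4 (replace(4, 'c')): offset=0, physical=[B,A,k,l,c,F], logical=[B,A,k,l,c,F]
After op 5 (swap(3, 5)): offset=0, physical=[B,A,k,F,c,l], logical=[B,A,k,F,c,l]
After op 6 (swap(4, 3)): offset=0, physical=[B,A,k,c,F,l], logical=[B,A,k,c,F,l]
After op 7 (rotate(-1)): offset=5, physical=[B,A,k,c,F,l], logical=[l,B,A,k,c,F]
After op 8 (rotate(-3)): offset=2, physical=[B,A,k,c,F,l], logical=[k,c,F,l,B,A]
After op 9 (rotate(+2)): offset=4, physical=[B,A,k,c,F,l], logical=[F,l,B,A,k,c]

Answer: F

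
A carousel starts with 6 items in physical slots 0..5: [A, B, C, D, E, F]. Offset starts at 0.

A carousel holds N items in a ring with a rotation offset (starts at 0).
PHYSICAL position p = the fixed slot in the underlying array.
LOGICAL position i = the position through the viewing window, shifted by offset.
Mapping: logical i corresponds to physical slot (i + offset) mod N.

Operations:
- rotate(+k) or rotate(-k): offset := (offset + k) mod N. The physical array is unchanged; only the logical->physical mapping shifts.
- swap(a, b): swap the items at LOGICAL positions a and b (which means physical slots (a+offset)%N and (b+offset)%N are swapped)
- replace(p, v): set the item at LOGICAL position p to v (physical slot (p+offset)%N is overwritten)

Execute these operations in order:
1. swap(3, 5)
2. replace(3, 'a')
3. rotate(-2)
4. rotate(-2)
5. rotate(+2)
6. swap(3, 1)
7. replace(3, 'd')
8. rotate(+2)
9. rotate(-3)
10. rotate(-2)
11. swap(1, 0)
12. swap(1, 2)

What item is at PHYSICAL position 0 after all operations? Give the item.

After op 1 (swap(3, 5)): offset=0, physical=[A,B,C,F,E,D], logical=[A,B,C,F,E,D]
After op 2 (replace(3, 'a')): offset=0, physical=[A,B,C,a,E,D], logical=[A,B,C,a,E,D]
After op 3 (rotate(-2)): offset=4, physical=[A,B,C,a,E,D], logical=[E,D,A,B,C,a]
After op 4 (rotate(-2)): offset=2, physical=[A,B,C,a,E,D], logical=[C,a,E,D,A,B]
After op 5 (rotate(+2)): offset=4, physical=[A,B,C,a,E,D], logical=[E,D,A,B,C,a]
After op 6 (swap(3, 1)): offset=4, physical=[A,D,C,a,E,B], logical=[E,B,A,D,C,a]
After op 7 (replace(3, 'd')): offset=4, physical=[A,d,C,a,E,B], logical=[E,B,A,d,C,a]
After op 8 (rotate(+2)): offset=0, physical=[A,d,C,a,E,B], logical=[A,d,C,a,E,B]
After op 9 (rotate(-3)): offset=3, physical=[A,d,C,a,E,B], logical=[a,E,B,A,d,C]
After op 10 (rotate(-2)): offset=1, physical=[A,d,C,a,E,B], logical=[d,C,a,E,B,A]
After op 11 (swap(1, 0)): offset=1, physical=[A,C,d,a,E,B], logical=[C,d,a,E,B,A]
After op 12 (swap(1, 2)): offset=1, physical=[A,C,a,d,E,B], logical=[C,a,d,E,B,A]

Answer: A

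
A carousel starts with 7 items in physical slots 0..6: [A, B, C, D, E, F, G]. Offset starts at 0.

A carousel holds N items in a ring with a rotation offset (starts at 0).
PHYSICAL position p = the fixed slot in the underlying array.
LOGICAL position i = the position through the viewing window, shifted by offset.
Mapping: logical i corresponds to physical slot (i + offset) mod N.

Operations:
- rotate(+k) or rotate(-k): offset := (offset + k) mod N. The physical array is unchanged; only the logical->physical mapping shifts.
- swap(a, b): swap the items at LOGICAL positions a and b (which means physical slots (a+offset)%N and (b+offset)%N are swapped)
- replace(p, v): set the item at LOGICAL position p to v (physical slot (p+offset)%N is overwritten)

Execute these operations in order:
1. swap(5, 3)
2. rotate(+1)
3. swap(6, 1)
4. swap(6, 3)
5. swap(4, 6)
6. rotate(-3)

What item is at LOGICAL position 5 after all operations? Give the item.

Answer: F

Derivation:
After op 1 (swap(5, 3)): offset=0, physical=[A,B,C,F,E,D,G], logical=[A,B,C,F,E,D,G]
After op 2 (rotate(+1)): offset=1, physical=[A,B,C,F,E,D,G], logical=[B,C,F,E,D,G,A]
After op 3 (swap(6, 1)): offset=1, physical=[C,B,A,F,E,D,G], logical=[B,A,F,E,D,G,C]
After op 4 (swap(6, 3)): offset=1, physical=[E,B,A,F,C,D,G], logical=[B,A,F,C,D,G,E]
After op 5 (swap(4, 6)): offset=1, physical=[D,B,A,F,C,E,G], logical=[B,A,F,C,E,G,D]
After op 6 (rotate(-3)): offset=5, physical=[D,B,A,F,C,E,G], logical=[E,G,D,B,A,F,C]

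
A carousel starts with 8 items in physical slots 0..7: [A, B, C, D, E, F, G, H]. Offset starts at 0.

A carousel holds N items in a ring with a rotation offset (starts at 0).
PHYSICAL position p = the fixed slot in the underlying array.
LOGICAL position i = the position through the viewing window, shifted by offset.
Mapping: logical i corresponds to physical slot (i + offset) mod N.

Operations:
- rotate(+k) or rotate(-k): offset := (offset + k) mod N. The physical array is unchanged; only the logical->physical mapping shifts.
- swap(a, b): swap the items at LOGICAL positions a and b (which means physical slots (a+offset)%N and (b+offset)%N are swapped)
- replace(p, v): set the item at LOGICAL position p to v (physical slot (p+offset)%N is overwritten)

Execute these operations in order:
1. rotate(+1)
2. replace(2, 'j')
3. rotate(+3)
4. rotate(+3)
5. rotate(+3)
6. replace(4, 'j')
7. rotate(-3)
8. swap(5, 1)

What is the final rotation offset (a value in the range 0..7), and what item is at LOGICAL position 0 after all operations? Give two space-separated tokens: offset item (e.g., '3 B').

Answer: 7 H

Derivation:
After op 1 (rotate(+1)): offset=1, physical=[A,B,C,D,E,F,G,H], logical=[B,C,D,E,F,G,H,A]
After op 2 (replace(2, 'j')): offset=1, physical=[A,B,C,j,E,F,G,H], logical=[B,C,j,E,F,G,H,A]
After op 3 (rotate(+3)): offset=4, physical=[A,B,C,j,E,F,G,H], logical=[E,F,G,H,A,B,C,j]
After op 4 (rotate(+3)): offset=7, physical=[A,B,C,j,E,F,G,H], logical=[H,A,B,C,j,E,F,G]
After op 5 (rotate(+3)): offset=2, physical=[A,B,C,j,E,F,G,H], logical=[C,j,E,F,G,H,A,B]
After op 6 (replace(4, 'j')): offset=2, physical=[A,B,C,j,E,F,j,H], logical=[C,j,E,F,j,H,A,B]
After op 7 (rotate(-3)): offset=7, physical=[A,B,C,j,E,F,j,H], logical=[H,A,B,C,j,E,F,j]
After op 8 (swap(5, 1)): offset=7, physical=[E,B,C,j,A,F,j,H], logical=[H,E,B,C,j,A,F,j]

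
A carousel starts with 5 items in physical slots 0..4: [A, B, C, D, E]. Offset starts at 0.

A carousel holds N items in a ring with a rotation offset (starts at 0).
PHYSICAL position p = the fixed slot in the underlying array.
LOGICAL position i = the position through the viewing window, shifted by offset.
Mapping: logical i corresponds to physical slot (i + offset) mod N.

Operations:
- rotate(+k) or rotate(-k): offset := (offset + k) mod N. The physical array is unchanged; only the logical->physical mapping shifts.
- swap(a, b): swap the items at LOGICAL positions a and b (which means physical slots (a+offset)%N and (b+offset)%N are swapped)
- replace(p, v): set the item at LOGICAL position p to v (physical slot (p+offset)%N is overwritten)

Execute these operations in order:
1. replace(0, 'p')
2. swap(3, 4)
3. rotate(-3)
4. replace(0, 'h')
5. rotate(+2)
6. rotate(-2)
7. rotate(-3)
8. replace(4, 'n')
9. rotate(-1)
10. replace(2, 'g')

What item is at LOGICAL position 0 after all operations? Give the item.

After op 1 (replace(0, 'p')): offset=0, physical=[p,B,C,D,E], logical=[p,B,C,D,E]
After op 2 (swap(3, 4)): offset=0, physical=[p,B,C,E,D], logical=[p,B,C,E,D]
After op 3 (rotate(-3)): offset=2, physical=[p,B,C,E,D], logical=[C,E,D,p,B]
After op 4 (replace(0, 'h')): offset=2, physical=[p,B,h,E,D], logical=[h,E,D,p,B]
After op 5 (rotate(+2)): offset=4, physical=[p,B,h,E,D], logical=[D,p,B,h,E]
After op 6 (rotate(-2)): offset=2, physical=[p,B,h,E,D], logical=[h,E,D,p,B]
After op 7 (rotate(-3)): offset=4, physical=[p,B,h,E,D], logical=[D,p,B,h,E]
After op 8 (replace(4, 'n')): offset=4, physical=[p,B,h,n,D], logical=[D,p,B,h,n]
After op 9 (rotate(-1)): offset=3, physical=[p,B,h,n,D], logical=[n,D,p,B,h]
After op 10 (replace(2, 'g')): offset=3, physical=[g,B,h,n,D], logical=[n,D,g,B,h]

Answer: n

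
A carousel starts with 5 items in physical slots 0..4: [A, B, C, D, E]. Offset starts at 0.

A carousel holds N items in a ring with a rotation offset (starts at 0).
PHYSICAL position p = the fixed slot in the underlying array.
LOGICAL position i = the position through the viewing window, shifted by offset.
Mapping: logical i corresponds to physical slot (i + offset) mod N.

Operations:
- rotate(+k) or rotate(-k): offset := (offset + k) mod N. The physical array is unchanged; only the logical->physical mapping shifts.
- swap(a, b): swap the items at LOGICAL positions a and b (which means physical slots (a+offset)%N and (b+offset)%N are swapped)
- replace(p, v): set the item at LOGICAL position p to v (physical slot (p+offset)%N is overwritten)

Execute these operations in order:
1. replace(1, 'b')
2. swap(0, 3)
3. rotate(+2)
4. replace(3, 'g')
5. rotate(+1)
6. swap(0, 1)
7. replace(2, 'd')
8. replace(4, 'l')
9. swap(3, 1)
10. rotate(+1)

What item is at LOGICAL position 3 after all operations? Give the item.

Answer: l

Derivation:
After op 1 (replace(1, 'b')): offset=0, physical=[A,b,C,D,E], logical=[A,b,C,D,E]
After op 2 (swap(0, 3)): offset=0, physical=[D,b,C,A,E], logical=[D,b,C,A,E]
After op 3 (rotate(+2)): offset=2, physical=[D,b,C,A,E], logical=[C,A,E,D,b]
After op 4 (replace(3, 'g')): offset=2, physical=[g,b,C,A,E], logical=[C,A,E,g,b]
After op 5 (rotate(+1)): offset=3, physical=[g,b,C,A,E], logical=[A,E,g,b,C]
After op 6 (swap(0, 1)): offset=3, physical=[g,b,C,E,A], logical=[E,A,g,b,C]
After op 7 (replace(2, 'd')): offset=3, physical=[d,b,C,E,A], logical=[E,A,d,b,C]
After op 8 (replace(4, 'l')): offset=3, physical=[d,b,l,E,A], logical=[E,A,d,b,l]
After op 9 (swap(3, 1)): offset=3, physical=[d,A,l,E,b], logical=[E,b,d,A,l]
After op 10 (rotate(+1)): offset=4, physical=[d,A,l,E,b], logical=[b,d,A,l,E]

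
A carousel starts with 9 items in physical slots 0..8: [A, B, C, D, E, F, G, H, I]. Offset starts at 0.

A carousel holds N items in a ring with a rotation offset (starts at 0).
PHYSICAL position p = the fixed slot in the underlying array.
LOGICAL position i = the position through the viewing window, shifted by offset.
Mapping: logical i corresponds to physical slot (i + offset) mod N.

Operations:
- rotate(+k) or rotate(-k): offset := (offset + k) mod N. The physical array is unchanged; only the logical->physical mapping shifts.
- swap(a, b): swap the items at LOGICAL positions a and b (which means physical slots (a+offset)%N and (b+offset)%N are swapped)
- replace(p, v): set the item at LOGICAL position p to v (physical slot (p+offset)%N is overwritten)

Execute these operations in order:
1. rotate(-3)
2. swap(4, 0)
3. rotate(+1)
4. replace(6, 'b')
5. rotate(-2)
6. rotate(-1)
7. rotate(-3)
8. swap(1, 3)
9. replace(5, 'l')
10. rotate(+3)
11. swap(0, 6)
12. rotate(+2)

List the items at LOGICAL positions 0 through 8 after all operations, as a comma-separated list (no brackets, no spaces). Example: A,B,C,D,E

Answer: l,H,I,A,C,b,D,G,F

Derivation:
After op 1 (rotate(-3)): offset=6, physical=[A,B,C,D,E,F,G,H,I], logical=[G,H,I,A,B,C,D,E,F]
After op 2 (swap(4, 0)): offset=6, physical=[A,G,C,D,E,F,B,H,I], logical=[B,H,I,A,G,C,D,E,F]
After op 3 (rotate(+1)): offset=7, physical=[A,G,C,D,E,F,B,H,I], logical=[H,I,A,G,C,D,E,F,B]
After op 4 (replace(6, 'b')): offset=7, physical=[A,G,C,D,b,F,B,H,I], logical=[H,I,A,G,C,D,b,F,B]
After op 5 (rotate(-2)): offset=5, physical=[A,G,C,D,b,F,B,H,I], logical=[F,B,H,I,A,G,C,D,b]
After op 6 (rotate(-1)): offset=4, physical=[A,G,C,D,b,F,B,H,I], logical=[b,F,B,H,I,A,G,C,D]
After op 7 (rotate(-3)): offset=1, physical=[A,G,C,D,b,F,B,H,I], logical=[G,C,D,b,F,B,H,I,A]
After op 8 (swap(1, 3)): offset=1, physical=[A,G,b,D,C,F,B,H,I], logical=[G,b,D,C,F,B,H,I,A]
After op 9 (replace(5, 'l')): offset=1, physical=[A,G,b,D,C,F,l,H,I], logical=[G,b,D,C,F,l,H,I,A]
After op 10 (rotate(+3)): offset=4, physical=[A,G,b,D,C,F,l,H,I], logical=[C,F,l,H,I,A,G,b,D]
After op 11 (swap(0, 6)): offset=4, physical=[A,C,b,D,G,F,l,H,I], logical=[G,F,l,H,I,A,C,b,D]
After op 12 (rotate(+2)): offset=6, physical=[A,C,b,D,G,F,l,H,I], logical=[l,H,I,A,C,b,D,G,F]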